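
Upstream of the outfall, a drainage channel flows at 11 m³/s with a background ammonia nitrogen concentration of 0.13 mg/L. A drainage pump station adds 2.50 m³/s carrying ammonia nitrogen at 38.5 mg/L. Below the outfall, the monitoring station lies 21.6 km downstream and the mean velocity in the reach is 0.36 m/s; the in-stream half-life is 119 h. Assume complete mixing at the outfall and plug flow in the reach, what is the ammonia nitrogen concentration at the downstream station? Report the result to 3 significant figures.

Flow-weighted average: C = (11.00·0.1300 + 2.500·38.50) / 13.50 = 97.68/13.50 = 7.236 mg/L.
Travel time t = 21.6·1000 / 0.36 = 60000 s = 16.67 h.
Half-life 119 h → k = ln 2 / 119 = 0.005825 h⁻¹ = 0.1398 d⁻¹.
Decay over the reach: 7.236·exp(−kt) = 7.236·0.9075 = 6.566 mg/L.

6.57 mg/L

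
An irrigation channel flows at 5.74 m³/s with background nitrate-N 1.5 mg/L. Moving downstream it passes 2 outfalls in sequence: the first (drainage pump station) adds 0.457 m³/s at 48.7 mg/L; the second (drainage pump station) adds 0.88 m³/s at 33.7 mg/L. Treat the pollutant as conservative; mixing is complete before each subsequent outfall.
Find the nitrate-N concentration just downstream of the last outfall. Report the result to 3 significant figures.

After outfall 1: Q = 5.740 + 0.4570 = 6.197 m³/s; C = (5.740·1.500 + 0.4570·48.70)/6.197 = 4.981 mg/L.
After outfall 2: Q = 6.197 + 0.8800 = 7.077 m³/s; C = (6.197·4.981 + 0.8800·33.70)/7.077 = 8.552 mg/L.

8.55 mg/L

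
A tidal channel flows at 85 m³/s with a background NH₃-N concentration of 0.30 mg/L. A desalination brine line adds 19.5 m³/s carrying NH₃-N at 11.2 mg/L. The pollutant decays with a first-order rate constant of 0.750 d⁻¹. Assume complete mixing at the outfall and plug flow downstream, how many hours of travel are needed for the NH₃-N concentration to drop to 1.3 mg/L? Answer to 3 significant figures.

Conservation of mass: C = (85.00·0.3000 + 19.50·11.20) / 104.5 = 243.9/104.5 = 2.334 mg/L.
2.334·exp(−k·t) = 1.3 → t = ln(2.334/1.3)/k = 67420 s = 18.73 h.

18.7 h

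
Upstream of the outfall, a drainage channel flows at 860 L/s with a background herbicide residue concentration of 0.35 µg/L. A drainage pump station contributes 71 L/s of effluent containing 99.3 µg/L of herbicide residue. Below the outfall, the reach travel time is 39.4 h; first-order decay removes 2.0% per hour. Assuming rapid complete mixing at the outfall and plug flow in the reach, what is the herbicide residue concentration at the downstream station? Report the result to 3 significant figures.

Conservation of mass: C = (860.0·0.3500 + 71.00·99.30) / 931.0 = 7351/931.0 = 7.896 µg/L.
2.0%/h lost → k = −ln(1 − 0.02) = 0.02020 h⁻¹.
Applying C = C₀e^(−kt): 7.896 × 0.4511 = 3.562 µg/L.

3.56 µg/L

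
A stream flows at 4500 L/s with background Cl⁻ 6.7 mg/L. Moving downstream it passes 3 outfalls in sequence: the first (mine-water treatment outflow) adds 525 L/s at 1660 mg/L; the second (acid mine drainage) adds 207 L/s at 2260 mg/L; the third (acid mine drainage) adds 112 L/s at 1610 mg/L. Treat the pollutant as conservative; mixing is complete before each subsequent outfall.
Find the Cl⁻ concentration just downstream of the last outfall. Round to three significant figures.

290 mg/L

After outfall 1: Q = 4500 + 525.0 = 5025 L/s; C = (4500·6.700 + 525.0·1660)/5025 = 179.4 mg/L.
After outfall 2: Q = 5025 + 207.0 = 5232 L/s; C = (5025·179.4 + 207.0·2260)/5232 = 261.7 mg/L.
After outfall 3: Q = 5232 + 112.0 = 5344 L/s; C = (5232·261.7 + 112.0·1610)/5344 = 290.0 mg/L.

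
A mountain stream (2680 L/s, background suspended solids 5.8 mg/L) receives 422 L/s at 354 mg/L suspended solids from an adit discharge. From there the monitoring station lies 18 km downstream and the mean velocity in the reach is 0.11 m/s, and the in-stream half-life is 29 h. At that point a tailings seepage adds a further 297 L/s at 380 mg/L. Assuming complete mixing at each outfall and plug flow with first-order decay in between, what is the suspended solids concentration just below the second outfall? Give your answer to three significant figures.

Flow-weighted average: C = (2680·5.800 + 422.0·354.0) / 3102 = 164900/3102 = 53.17 mg/L; combined flow 3102 L/s.
Travel time t = 18·1000 / 0.11 = 163600 s = 45.45 h.
Half-life 29 h → k = ln 2 / 29 = 0.02390 h⁻¹ = 0.5736 d⁻¹.
Applying C = C₀e^(−kt): 53.17 × 0.3374 = 17.94 mg/L.
Second outfall: C = (3102·17.94 + 297.0·380.0)/3399 = 49.58 mg/L.

49.6 mg/L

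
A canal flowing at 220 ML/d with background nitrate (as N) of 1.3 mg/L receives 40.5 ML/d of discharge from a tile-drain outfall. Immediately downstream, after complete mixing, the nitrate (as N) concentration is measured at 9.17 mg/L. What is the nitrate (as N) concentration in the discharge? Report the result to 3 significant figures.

Mass balance: 220.0·1.300 + 40.50·Cₑ = 260.5·9.170
→ Cₑ = (260.5·9.170 − 220.0·1.300) / 40.50 = 51.92 mg/L.

51.9 mg/L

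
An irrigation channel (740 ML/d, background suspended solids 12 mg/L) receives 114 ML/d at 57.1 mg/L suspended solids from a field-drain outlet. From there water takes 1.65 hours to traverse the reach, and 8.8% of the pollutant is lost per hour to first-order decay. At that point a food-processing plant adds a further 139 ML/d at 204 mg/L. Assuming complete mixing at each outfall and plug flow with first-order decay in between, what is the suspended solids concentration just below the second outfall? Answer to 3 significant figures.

41.9 mg/L

Mixed concentration C = ΣQC/ΣQ = (740.0·12.00 + 114.0·57.10) / 854.0 = 15390/854.0 = 18.02 mg/L; combined flow 854.0 ML/d.
8.8%/h lost → k = −ln(1 − 0.088) = 0.09212 h⁻¹.
After decay, C = 18.02 × e^(−kt) = 18.02 × 0.8590 = 15.48 mg/L.
Second outfall: C = (854.0·15.48 + 139.0·204.0)/993.0 = 41.87 mg/L.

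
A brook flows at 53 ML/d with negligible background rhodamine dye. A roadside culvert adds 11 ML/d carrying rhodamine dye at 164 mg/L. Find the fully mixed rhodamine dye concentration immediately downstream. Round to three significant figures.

28.2 mg/L

Conservation of mass: C = (53.00·0 + 11.00·164.0) / 64.00 = 1804/64.00 = 28.19 mg/L.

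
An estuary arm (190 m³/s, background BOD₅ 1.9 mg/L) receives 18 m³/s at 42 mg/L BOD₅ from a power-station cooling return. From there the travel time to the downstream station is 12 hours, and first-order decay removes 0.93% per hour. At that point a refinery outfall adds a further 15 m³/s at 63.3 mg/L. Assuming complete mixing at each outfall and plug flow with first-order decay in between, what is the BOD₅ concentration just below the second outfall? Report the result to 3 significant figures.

8.74 mg/L

Conservation of mass: C = (190.0·1.900 + 18.00·42.00) / 208.0 = 1117/208.0 = 5.370 mg/L; combined flow 208.0 m³/s.
0.93%/h lost → k = −ln(1 − 0.0093) = 0.009344 h⁻¹.
First-order decay: C = 5.370·exp(−k·t) = 5.370·0.8939 = 4.801 mg/L.
Second outfall: C = (208.0·4.801 + 15.00·63.30)/223.0 = 8.736 mg/L.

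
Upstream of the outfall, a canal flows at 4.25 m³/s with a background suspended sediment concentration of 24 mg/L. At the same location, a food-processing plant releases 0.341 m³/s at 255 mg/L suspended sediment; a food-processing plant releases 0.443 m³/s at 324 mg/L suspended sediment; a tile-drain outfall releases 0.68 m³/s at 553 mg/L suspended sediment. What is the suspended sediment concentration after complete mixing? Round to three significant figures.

Mixed concentration C = ΣQC/ΣQ = (4.250·24.00 + 0.3410·255.0 + 0.4430·324.0 + 0.6800·553.0) / 5.714 = 708.5/5.714 = 124.0 mg/L.

124 mg/L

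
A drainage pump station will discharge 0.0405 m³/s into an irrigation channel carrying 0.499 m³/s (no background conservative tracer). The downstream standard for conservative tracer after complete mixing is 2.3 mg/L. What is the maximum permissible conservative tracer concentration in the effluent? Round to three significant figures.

30.6 mg/L

At the limit, (Qr·Cr + Qe·Cₑ)/(Qr + Qe) = 2.3:
Cₑ = (0.5395·2.3 − 0.4990·0) / 0.04050 = 30.64 mg/L.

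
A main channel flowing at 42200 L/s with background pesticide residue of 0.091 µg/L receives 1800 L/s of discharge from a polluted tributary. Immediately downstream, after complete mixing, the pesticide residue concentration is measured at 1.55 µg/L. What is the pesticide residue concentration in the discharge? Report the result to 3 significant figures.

Mass balance: 42200·0.09100 + 1800·Cₑ = 44000·1.550
→ Cₑ = (44000·1.550 − 42200·0.09100) / 1800 = 35.76 µg/L.

35.8 µg/L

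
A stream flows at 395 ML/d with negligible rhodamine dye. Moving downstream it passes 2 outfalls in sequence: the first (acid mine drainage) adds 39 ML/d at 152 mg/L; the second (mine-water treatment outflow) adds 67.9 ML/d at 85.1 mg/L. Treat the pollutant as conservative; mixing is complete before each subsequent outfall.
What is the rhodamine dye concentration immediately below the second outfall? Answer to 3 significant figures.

23.3 mg/L

Outfall 1: combined Q = 434.0 ML/d; C = (395.0·0 + 39.00·152.0)/434.0 = 13.66 mg/L.
Outfall 2: combined Q = 501.9 ML/d; C = (434.0·13.66 + 67.90·85.10)/501.9 = 23.32 mg/L.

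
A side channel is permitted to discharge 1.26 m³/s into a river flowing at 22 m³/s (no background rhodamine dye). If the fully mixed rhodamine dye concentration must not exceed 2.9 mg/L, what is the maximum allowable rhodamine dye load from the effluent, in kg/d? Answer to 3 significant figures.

5830 kg/d

Mass balance at the limit: 22.00·0 + 1.260·Cₑ = 23.26·2.9 → Cₑ = 53.53 mg/L.
Load = 1.260 m³/s × 53.53 g/m³ × 86 400 s/d = 5828 kg/d.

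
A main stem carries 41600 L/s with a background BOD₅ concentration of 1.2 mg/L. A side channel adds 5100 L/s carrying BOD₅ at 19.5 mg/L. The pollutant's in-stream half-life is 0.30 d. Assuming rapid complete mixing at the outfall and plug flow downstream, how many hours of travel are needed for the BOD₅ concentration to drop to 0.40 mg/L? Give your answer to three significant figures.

After mixing, C = (41600·1.200 + 5100·19.50) / 46700 = 149400/46700 = 3.199 mg/L.
Half-life 0.30 d → k = ln 2 / 0.30 = 2.310 d⁻¹.
3.199·exp(−k·t) = 0.40 → t = ln(3.199/0.40)/k = 77740 s = 21.60 h.

21.6 h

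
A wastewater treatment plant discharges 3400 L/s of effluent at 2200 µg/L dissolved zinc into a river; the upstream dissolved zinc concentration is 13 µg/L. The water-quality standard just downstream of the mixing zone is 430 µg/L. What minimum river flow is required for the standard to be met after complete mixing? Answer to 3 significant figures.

14400 L/s

Set C_mix = 430: (Q·13.00 + 3400·2200) / (Q + 3400) = 430
→ Q = 3400·(2200 − 430)/(430 − 13.00) = 14430 L/s.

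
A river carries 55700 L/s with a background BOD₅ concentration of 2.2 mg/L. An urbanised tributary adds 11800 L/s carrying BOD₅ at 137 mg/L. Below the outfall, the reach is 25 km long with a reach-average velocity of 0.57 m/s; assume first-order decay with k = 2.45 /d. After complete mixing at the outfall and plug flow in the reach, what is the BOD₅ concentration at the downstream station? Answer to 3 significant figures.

7.43 mg/L

Flow-weighted average: C = (55700·2.200 + 11800·137.0) / 67500 = 1739000/67500 = 25.77 mg/L.
Travel time t = 25·1000 / 0.57 = 43860 s = 12.18 h.
Decay over the reach: 25.77·exp(−kt) = 25.77·0.2883 = 7.428 mg/L.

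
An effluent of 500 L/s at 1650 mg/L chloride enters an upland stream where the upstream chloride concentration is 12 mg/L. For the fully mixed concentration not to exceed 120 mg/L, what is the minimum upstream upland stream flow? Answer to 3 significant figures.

7080 L/s

Set C_mix = 120: (Q·12.00 + 500.0·1650) / (Q + 500.0) = 120
→ Q = 500.0·(1650 − 120)/(120 − 12.00) = 7083 L/s.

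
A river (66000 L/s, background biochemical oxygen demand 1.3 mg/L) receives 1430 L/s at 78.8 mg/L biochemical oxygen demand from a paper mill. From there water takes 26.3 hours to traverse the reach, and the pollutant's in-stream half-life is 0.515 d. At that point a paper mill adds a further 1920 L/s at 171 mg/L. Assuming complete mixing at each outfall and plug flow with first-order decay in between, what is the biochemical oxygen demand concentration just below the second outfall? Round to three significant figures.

After mixing, C = (66000·1.300 + 1430·78.80) / 67430 = 198500/67430 = 2.944 mg/L; combined flow 67430 L/s.
Half-life 0.515 d → k = ln 2 / 0.515 = 1.346 d⁻¹.
Decay over the reach: 2.944·exp(−kt) = 2.944·0.2288 = 0.6735 mg/L.
Second outfall: C = (67430·0.6735 + 1920·171.0)/69350 = 5.389 mg/L.

5.39 mg/L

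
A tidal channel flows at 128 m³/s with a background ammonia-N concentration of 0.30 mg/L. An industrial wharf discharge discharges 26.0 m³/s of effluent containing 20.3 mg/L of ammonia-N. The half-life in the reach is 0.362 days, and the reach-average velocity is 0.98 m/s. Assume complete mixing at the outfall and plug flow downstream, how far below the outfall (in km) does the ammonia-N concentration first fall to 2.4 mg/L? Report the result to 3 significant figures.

18.9 km

After mixing, C = (128.0·0.3000 + 26.00·20.30) / 154.0 = 566.2/154.0 = 3.677 mg/L.
Half-life 0.362 d → k = ln 2 / 0.362 = 1.915 d⁻¹.
Set 3.677·exp(−k·t) = 2.4 → t = ln(3.677/2.4)/k = 19250 s = 5.346 h.
Distance = v·t = 0.98·19250 = 18860 m = 18.86 km.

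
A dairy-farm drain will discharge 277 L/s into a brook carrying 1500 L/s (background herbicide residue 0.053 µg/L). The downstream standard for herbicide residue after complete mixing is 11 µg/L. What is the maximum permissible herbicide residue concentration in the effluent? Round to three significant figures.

At the limit, (Qr·Cr + Qe·Cₑ)/(Qr + Qe) = 11:
Cₑ = (1777·11 − 1500·0.05300) / 277.0 = 70.28 µg/L.

70.3 µg/L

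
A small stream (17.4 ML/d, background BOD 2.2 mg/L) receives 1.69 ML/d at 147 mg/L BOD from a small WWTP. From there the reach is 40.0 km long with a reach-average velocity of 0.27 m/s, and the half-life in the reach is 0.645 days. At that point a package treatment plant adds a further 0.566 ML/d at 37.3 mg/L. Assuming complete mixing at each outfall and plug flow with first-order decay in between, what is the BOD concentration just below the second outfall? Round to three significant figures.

3.38 mg/L

Mass balance: C = (17.40·2.200 + 1.690·147.0) / 19.09 = 286.7/19.09 = 15.02 mg/L; combined flow 19.09 ML/d.
Travel time t = 40.0·1000 / 0.27 = 148100 s = 41.15 h.
Half-life 0.645 d → k = ln 2 / 0.645 = 1.075 d⁻¹.
After decay, C = 15.02 × e^(−kt) = 15.02 × 0.1584 = 2.379 mg/L.
Second outfall: C = (19.09·2.379 + 0.5660·37.30)/19.66 = 3.384 mg/L.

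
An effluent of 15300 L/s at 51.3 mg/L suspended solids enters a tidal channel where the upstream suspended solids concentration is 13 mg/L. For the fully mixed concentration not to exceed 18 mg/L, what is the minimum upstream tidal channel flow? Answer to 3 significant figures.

102000 L/s

Set C_mix = 18: (Q·13.00 + 15300·51.30) / (Q + 15300) = 18
→ Q = 15300·(51.30 − 18)/(18 − 13.00) = 101900 L/s.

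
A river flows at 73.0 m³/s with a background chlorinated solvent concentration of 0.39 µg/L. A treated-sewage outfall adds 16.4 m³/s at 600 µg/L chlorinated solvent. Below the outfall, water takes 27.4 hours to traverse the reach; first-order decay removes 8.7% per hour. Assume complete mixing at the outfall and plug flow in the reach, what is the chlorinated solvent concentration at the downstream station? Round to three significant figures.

Mass balance: C = (73.00·0.3900 + 16.40·600.0) / 89.40 = 9868/89.40 = 110.4 µg/L.
8.7%/h lost → k = −ln(1 − 0.087) = 0.09102 h⁻¹.
Applying C = C₀e^(−kt): 110.4 × 0.08258 = 9.116 µg/L.

9.12 µg/L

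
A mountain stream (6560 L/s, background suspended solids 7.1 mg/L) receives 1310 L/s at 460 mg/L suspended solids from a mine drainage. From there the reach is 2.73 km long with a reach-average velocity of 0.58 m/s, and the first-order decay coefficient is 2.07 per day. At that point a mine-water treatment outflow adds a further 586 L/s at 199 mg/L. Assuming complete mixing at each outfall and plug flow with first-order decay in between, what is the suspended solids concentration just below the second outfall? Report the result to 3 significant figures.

After mixing, C = (6560·7.100 + 1310·460.0) / 7870 = 649200/7870 = 82.49 mg/L; combined flow 7870 L/s.
Travel time t = 2.73·1000 / 0.58 = 4707 s = 1.307 h.
Applying C = C₀e^(−kt): 82.49 × 0.8934 = 73.69 mg/L.
Second outfall: C = (7870·73.69 + 586.0·199.0)/8456 = 82.37 mg/L.

82.4 mg/L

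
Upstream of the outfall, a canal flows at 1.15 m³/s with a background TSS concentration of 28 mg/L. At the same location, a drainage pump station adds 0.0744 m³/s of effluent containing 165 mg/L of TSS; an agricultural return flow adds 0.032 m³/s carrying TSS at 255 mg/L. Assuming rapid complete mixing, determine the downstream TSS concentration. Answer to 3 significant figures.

Mass balance: C = (1.150·28.00 + 0.07440·165.0 + 0.03200·255.0) / 1.256 = 52.64/1.256 = 41.89 mg/L.

41.9 mg/L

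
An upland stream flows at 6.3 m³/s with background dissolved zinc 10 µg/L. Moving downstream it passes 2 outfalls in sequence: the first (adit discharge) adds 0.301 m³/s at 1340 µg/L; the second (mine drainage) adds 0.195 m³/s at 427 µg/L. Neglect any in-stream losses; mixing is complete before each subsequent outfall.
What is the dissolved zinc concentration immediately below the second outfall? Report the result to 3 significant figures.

80.9 µg/L

Below outfall 1: Q → 6.601 m³/s, C = (6.300·10.00 + 0.3010·1340)/6.601 = 70.65 µg/L.
Below outfall 2: Q → 6.796 m³/s, C = (6.601·70.65 + 0.1950·427.0)/6.796 = 80.87 µg/L.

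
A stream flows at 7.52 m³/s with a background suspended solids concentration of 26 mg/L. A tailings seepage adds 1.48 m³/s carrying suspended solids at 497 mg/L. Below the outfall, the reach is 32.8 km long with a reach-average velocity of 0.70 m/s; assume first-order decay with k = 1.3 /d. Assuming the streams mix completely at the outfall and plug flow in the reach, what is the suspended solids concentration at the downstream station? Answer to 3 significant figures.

51.1 mg/L

Mixed concentration C = ΣQC/ΣQ = (7.520·26.00 + 1.480·497.0) / 9.000 = 931.1/9.000 = 103.5 mg/L.
Travel time t = 32.8·1000 / 0.70 = 46860 s = 13.02 h.
Decay over the reach: 103.5·exp(−kt) = 103.5·0.4941 = 51.12 mg/L.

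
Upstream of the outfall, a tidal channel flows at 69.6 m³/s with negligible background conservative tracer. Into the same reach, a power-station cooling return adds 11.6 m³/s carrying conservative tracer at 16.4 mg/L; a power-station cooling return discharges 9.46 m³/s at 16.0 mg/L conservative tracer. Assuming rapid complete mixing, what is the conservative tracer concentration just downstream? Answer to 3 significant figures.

3.77 mg/L

After mixing, C = (69.60·0 + 11.60·16.40 + 9.460·16.00) / 90.66 = 341.6/90.66 = 3.768 mg/L.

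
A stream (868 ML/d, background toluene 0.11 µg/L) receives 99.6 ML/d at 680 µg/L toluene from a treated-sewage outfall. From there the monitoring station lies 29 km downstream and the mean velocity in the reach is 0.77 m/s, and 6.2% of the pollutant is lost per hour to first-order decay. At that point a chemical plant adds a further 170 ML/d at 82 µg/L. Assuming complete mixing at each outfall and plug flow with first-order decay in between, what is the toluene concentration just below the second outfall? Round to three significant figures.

Flow-weighted average: C = (868.0·0.1100 + 99.60·680.0) / 967.6 = 67820/967.6 = 70.09 µg/L; combined flow 967.6 ML/d.
Travel time t = 29·1000 / 0.77 = 37660 s = 10.46 h.
6.2%/h lost → k = −ln(1 − 0.062) = 0.06401 h⁻¹.
After decay, C = 70.09 × e^(−kt) = 70.09 × 0.5119 = 35.88 µg/L.
At the second outfall, C = (967.6·35.88 + 170.0·82.00) / (967.6 + 170.0) = 42.77 µg/L.

42.8 µg/L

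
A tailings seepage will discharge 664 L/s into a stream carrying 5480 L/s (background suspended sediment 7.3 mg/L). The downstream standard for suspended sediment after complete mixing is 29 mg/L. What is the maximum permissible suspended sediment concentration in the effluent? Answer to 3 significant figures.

At the limit, (Qr·Cr + Qe·Cₑ)/(Qr + Qe) = 29:
Cₑ = (6144·29 − 5480·7.300) / 664.0 = 208.1 mg/L.

208 mg/L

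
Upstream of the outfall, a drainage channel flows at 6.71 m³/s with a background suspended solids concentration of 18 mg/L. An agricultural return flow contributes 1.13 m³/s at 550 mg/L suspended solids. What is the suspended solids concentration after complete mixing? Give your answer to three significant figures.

Mass balance: C = (6.710·18.00 + 1.130·550.0) / 7.840 = 742.3/7.840 = 94.68 mg/L.

94.7 mg/L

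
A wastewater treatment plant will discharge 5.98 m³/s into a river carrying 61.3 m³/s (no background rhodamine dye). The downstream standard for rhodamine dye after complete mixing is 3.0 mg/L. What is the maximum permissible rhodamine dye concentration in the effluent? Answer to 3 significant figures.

33.8 mg/L

At the limit, (Qr·Cr + Qe·Cₑ)/(Qr + Qe) = 3.0:
Cₑ = (67.28·3.0 − 61.30·0) / 5.980 = 33.75 mg/L.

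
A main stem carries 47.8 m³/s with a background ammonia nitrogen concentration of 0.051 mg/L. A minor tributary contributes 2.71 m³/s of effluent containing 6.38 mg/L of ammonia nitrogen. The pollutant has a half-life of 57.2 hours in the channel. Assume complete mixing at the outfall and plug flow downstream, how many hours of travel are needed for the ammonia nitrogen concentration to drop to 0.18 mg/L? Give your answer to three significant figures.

Mass balance: C = (47.80·0.05100 + 2.710·6.380) / 50.51 = 19.73/50.51 = 0.3906 mg/L.
Half-life 57.2 h → k = ln 2 / 57.2 = 0.01212 h⁻¹ = 0.2908 d⁻¹.
0.3906·exp(−k·t) = 0.18 → t = ln(0.3906/0.18)/k = 230100 s = 63.93 h.

63.9 h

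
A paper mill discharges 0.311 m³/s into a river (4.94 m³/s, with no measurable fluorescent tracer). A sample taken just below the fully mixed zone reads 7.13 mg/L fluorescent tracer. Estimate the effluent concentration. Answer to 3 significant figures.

Mass balance: 4.940·0 + 0.3110·Cₑ = 5.251·7.130
→ Cₑ = (5.251·7.130 − 4.940·0) / 0.3110 = 120.4 mg/L.

120 mg/L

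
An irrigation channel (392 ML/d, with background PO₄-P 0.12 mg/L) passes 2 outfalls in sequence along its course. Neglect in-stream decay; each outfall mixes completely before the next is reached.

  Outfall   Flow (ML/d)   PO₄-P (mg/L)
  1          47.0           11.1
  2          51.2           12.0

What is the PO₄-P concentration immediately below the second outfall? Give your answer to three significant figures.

After outfall 1: Q = 392.0 + 47.00 = 439.0 ML/d; C = (392.0·0.1200 + 47.00·11.10)/439.0 = 1.296 mg/L.
After outfall 2: Q = 439.0 + 51.20 = 490.2 ML/d; C = (439.0·1.296 + 51.20·12.00)/490.2 = 2.414 mg/L.

2.41 mg/L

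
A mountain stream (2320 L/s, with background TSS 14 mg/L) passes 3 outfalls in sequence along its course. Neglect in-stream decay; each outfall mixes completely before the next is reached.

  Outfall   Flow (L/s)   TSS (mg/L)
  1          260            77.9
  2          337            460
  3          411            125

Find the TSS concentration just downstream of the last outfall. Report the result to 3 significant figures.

After outfall 1: Q = 2320 + 260.0 = 2580 L/s; C = (2320·14.00 + 260.0·77.90)/2580 = 20.44 mg/L.
After outfall 2: Q = 2580 + 337.0 = 2917 L/s; C = (2580·20.44 + 337.0·460.0)/2917 = 71.22 mg/L.
After outfall 3: Q = 2917 + 411.0 = 3328 L/s; C = (2917·71.22 + 411.0·125.0)/3328 = 77.86 mg/L.

77.9 mg/L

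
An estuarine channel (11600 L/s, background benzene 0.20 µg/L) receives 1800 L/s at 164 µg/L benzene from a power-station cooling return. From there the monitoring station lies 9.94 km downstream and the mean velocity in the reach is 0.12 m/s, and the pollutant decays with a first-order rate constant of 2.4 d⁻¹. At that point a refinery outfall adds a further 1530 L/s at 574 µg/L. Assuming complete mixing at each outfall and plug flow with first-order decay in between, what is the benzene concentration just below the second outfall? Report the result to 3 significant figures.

Flow-weighted average: C = (11600·0.2000 + 1800·164.0) / 13400 = 297500/13400 = 22.20 µg/L; combined flow 13400 L/s.
Travel time t = 9.94·1000 / 0.12 = 82830 s = 23.01 h.
Decay over the reach: 22.20·exp(−kt) = 22.20·0.1002 = 2.224 µg/L.
At the second outfall, C = (13400·2.224 + 1530·574.0) / (13400 + 1530) = 60.82 µg/L.

60.8 µg/L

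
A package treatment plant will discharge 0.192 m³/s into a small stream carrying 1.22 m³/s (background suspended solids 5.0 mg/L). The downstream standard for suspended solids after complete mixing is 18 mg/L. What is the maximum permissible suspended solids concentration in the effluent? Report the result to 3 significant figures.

At the limit, (Qr·Cr + Qe·Cₑ)/(Qr + Qe) = 18:
Cₑ = (1.412·18 − 1.220·5.000) / 0.1920 = 100.6 mg/L.

101 mg/L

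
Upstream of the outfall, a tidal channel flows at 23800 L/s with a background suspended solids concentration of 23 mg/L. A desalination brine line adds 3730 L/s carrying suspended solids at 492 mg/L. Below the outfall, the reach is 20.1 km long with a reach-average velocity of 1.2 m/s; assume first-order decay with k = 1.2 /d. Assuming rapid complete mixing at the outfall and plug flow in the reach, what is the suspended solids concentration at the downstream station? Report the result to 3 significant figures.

Mixed concentration C = ΣQC/ΣQ = (23800·23.00 + 3730·492.0) / 27530 = 2383000/27530 = 86.54 mg/L.
Travel time t = 20.1·1000 / 1.2 = 16750 s = 4.653 h.
First-order decay: C = 86.54·exp(−k·t) = 86.54·0.7924 = 68.58 mg/L.

68.6 mg/L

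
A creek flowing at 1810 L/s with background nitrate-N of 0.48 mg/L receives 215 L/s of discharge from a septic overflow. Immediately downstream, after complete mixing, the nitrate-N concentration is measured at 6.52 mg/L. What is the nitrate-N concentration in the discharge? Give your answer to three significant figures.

57.4 mg/L

Mass balance: 1810·0.4800 + 215.0·Cₑ = 2025·6.520
→ Cₑ = (2025·6.520 − 1810·0.4800) / 215.0 = 57.37 mg/L.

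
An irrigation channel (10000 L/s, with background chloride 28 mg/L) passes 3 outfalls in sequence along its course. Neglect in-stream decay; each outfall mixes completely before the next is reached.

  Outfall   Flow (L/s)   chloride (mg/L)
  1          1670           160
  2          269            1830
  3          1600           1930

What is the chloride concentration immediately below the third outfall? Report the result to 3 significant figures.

305 mg/L

Outfall 1: combined Q = 11670 L/s; C = (10000·28.00 + 1670·160.0)/11670 = 46.89 mg/L.
Outfall 2: combined Q = 11940 L/s; C = (11670·46.89 + 269.0·1830)/11940 = 87.07 mg/L.
Outfall 3: combined Q = 13540 L/s; C = (11940·87.07 + 1600·1930)/13540 = 304.9 mg/L.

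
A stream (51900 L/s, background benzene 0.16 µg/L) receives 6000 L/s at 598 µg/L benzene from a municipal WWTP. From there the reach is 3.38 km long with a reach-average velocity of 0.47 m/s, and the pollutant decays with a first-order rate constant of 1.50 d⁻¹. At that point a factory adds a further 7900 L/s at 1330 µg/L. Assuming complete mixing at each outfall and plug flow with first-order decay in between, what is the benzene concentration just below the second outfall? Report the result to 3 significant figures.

Flow-weighted average: C = (51900·0.1600 + 6000·598.0) / 57900 = 3596000/57900 = 62.11 µg/L; combined flow 57900 L/s.
Travel time t = 3.38·1000 / 0.47 = 7191 s = 1.998 h.
First-order decay: C = 62.11·exp(−k·t) = 62.11·0.8826 = 54.82 µg/L.
Second outfall: C = (57900·54.82 + 7900·1330)/65800 = 207.9 µg/L.

208 µg/L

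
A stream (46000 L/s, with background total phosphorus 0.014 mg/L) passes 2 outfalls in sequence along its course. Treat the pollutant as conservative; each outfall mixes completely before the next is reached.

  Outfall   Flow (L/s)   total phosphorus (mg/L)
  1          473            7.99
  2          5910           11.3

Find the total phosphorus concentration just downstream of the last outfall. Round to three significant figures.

1.36 mg/L

Outfall 1: combined Q = 46470 L/s; C = (46000·0.01400 + 473.0·7.990)/46470 = 0.09518 mg/L.
Outfall 2: combined Q = 52380 L/s; C = (46470·0.09518 + 5910·11.30)/52380 = 1.359 mg/L.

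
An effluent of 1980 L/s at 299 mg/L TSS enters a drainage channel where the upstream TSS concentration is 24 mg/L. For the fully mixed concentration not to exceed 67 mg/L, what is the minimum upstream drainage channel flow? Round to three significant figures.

10700 L/s

Set C_mix = 67: (Q·24.00 + 1980·299.0) / (Q + 1980) = 67
→ Q = 1980·(299.0 − 67)/(67 − 24.00) = 10680 L/s.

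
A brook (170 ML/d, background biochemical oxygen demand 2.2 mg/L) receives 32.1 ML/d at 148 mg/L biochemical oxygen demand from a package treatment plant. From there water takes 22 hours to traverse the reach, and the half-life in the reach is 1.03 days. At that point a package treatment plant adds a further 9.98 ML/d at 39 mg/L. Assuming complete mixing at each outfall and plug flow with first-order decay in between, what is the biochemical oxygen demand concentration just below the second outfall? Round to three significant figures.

Conservation of mass: C = (170.0·2.200 + 32.10·148.0) / 202.1 = 5125/202.1 = 25.36 mg/L; combined flow 202.1 ML/d.
Half-life 1.03 d → k = ln 2 / 1.03 = 0.6730 d⁻¹.
After decay, C = 25.36 × e^(−kt) = 25.36 × 0.5396 = 13.68 mg/L.
At the second outfall, C = (202.1·13.68 + 9.980·39.00) / (202.1 + 9.980) = 14.88 mg/L.

14.9 mg/L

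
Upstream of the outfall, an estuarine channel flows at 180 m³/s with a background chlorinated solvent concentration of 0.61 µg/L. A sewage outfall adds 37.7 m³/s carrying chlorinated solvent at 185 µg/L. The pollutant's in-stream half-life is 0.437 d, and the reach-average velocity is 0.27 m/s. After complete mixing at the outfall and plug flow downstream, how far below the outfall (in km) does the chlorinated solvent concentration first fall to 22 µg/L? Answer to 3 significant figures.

5.76 km

Mixed concentration C = ΣQC/ΣQ = (180.0·0.6100 + 37.70·185.0) / 217.7 = 7084/217.7 = 32.54 µg/L.
Half-life 0.437 d → k = ln 2 / 0.437 = 1.586 d⁻¹.
Set 32.54·exp(−k·t) = 22 → t = ln(32.54/22)/k = 21320 s = 5.923 h.
Distance = v·t = 0.27·21320 = 5758 m = 5.758 km.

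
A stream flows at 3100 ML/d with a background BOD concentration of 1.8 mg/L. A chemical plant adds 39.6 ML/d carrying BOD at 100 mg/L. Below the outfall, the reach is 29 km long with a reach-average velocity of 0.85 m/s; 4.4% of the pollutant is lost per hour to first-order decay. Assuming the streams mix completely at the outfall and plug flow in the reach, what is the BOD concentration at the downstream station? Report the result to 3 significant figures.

Mixed concentration C = ΣQC/ΣQ = (3100·1.800 + 39.60·100.0) / 3140 = 9540/3140 = 3.039 mg/L.
Travel time t = 29·1000 / 0.85 = 34120 s = 9.477 h.
4.4%/h lost → k = −ln(1 − 0.044) = 0.04500 h⁻¹.
After decay, C = 3.039 × e^(−kt) = 3.039 × 0.6528 = 1.984 mg/L.

1.98 mg/L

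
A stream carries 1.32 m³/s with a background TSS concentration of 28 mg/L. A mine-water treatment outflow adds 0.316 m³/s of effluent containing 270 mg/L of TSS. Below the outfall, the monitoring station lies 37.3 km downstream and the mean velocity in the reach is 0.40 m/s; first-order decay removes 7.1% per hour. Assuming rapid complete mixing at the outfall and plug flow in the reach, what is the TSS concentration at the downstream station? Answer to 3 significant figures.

11.1 mg/L

Mass balance: C = (1.320·28.00 + 0.3160·270.0) / 1.636 = 122.3/1.636 = 74.74 mg/L.
Travel time t = 37.3·1000 / 0.40 = 93250 s = 25.90 h.
7.1%/h lost → k = −ln(1 − 0.071) = 0.07365 h⁻¹.
First-order decay: C = 74.74·exp(−k·t) = 74.74·0.1484 = 11.09 mg/L.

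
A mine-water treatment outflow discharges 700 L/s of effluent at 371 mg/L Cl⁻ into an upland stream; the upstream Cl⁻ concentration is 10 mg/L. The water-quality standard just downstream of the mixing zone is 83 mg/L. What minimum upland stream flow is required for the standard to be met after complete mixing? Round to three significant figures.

2760 L/s

Set C_mix = 83: (Q·10.00 + 700.0·371.0) / (Q + 700.0) = 83
→ Q = 700.0·(371.0 − 83)/(83 − 10.00) = 2762 L/s.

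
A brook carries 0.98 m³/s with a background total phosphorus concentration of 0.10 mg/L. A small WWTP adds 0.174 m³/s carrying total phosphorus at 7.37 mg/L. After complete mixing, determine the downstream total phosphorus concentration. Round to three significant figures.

1.20 mg/L

Mixed concentration C = ΣQC/ΣQ = (0.9800·0.1000 + 0.1740·7.370) / 1.154 = 1.380/1.154 = 1.196 mg/L.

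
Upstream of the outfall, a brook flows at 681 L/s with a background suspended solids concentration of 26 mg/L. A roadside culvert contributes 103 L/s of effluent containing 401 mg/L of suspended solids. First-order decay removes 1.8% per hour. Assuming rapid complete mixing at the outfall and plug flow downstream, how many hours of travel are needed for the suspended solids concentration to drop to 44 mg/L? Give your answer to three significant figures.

29.6 h

Mass balance: C = (681.0·26.00 + 103.0·401.0) / 784.0 = 59010/784.0 = 75.27 mg/L.
1.8%/h lost → k = −ln(1 − 0.018) = 0.01816 h⁻¹.
75.27·exp(−k·t) = 44 → t = ln(75.27/44)/k = 106400 s = 29.56 h.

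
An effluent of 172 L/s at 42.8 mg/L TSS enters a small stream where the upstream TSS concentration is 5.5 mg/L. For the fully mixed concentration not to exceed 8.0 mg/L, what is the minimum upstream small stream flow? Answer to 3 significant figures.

Set C_mix = 8.0: (Q·5.500 + 172.0·42.80) / (Q + 172.0) = 8.0
→ Q = 172.0·(42.80 − 8.0)/(8.0 − 5.500) = 2394 L/s.

2390 L/s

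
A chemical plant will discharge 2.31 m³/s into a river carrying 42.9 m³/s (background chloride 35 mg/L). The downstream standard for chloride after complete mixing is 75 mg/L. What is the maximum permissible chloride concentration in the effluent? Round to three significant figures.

818 mg/L

At the limit, (Qr·Cr + Qe·Cₑ)/(Qr + Qe) = 75:
Cₑ = (45.21·75 − 42.90·35.00) / 2.310 = 817.9 mg/L.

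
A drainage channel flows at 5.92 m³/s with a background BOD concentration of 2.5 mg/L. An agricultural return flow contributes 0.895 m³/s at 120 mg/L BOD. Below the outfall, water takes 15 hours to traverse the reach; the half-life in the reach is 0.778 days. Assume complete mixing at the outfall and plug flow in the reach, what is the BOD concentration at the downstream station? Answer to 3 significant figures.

After mixing, C = (5.920·2.500 + 0.8950·120.0) / 6.815 = 122.2/6.815 = 17.93 mg/L.
Half-life 0.778 d → k = ln 2 / 0.778 = 0.8909 d⁻¹.
First-order decay: C = 17.93·exp(−k·t) = 17.93·0.5730 = 10.27 mg/L.

10.3 mg/L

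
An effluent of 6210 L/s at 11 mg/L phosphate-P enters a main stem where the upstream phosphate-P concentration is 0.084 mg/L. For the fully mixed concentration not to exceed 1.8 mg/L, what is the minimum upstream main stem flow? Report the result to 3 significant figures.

Set C_mix = 1.8: (Q·0.08400 + 6210·11.00) / (Q + 6210) = 1.8
→ Q = 6210·(11.00 − 1.8)/(1.8 − 0.08400) = 33290 L/s.

33300 L/s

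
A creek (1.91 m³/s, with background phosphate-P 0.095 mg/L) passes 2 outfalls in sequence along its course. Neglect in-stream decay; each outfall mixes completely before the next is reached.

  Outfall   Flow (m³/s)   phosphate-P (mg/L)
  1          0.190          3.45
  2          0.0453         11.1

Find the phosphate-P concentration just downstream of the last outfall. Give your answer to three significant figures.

0.625 mg/L

Below outfall 1: Q → 2.100 m³/s, C = (1.910·0.09500 + 0.1900·3.450)/2.100 = 0.3985 mg/L.
Below outfall 2: Q → 2.145 m³/s, C = (2.100·0.3985 + 0.04530·11.10)/2.145 = 0.6245 mg/L.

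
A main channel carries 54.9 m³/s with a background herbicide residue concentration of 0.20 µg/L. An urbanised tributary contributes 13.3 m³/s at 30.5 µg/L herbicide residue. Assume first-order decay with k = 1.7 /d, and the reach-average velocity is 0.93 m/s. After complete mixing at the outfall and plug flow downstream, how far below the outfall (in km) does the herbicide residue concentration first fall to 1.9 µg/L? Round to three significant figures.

55.2 km

Conservation of mass: C = (54.90·0.2000 + 13.30·30.50) / 68.20 = 416.6/68.20 = 6.109 µg/L.
Set 6.109·exp(−k·t) = 1.9 → t = ln(6.109/1.9)/k = 59360 s = 16.49 h.
Distance = v·t = 0.93·59360 = 55200 m = 55.20 km.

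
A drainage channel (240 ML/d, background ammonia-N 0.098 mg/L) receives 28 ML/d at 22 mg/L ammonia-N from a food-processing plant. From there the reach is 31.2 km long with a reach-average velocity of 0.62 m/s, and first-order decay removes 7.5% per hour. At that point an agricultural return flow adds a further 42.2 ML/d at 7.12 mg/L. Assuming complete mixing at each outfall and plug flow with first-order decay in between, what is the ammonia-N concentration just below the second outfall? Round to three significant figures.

Flow-weighted average: C = (240.0·0.09800 + 28.00·22.00) / 268.0 = 639.5/268.0 = 2.386 mg/L; combined flow 268.0 ML/d.
Travel time t = 31.2·1000 / 0.62 = 50320 s = 13.98 h.
7.5%/h lost → k = −ln(1 − 0.075) = 0.07796 h⁻¹.
Applying C = C₀e^(−kt): 2.386 × 0.3363 = 0.8025 mg/L.
At the second outfall, C = (268.0·0.8025 + 42.20·7.120) / (268.0 + 42.20) = 1.662 mg/L.

1.66 mg/L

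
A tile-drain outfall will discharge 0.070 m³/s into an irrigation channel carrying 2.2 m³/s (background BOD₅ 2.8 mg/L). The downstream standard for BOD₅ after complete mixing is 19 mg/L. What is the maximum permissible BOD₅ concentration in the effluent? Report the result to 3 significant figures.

At the limit, (Qr·Cr + Qe·Cₑ)/(Qr + Qe) = 19:
Cₑ = (2.270·19 − 2.200·2.800) / 0.07000 = 528.1 mg/L.

528 mg/L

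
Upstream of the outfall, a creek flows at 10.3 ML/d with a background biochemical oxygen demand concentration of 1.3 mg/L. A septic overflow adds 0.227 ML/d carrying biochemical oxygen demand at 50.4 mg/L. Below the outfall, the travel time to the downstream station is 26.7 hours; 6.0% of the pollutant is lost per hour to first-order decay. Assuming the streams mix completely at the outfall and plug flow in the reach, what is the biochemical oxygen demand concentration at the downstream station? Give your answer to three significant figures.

0.452 mg/L

Mass balance: C = (10.30·1.300 + 0.2270·50.40) / 10.53 = 24.83/10.53 = 2.359 mg/L.
6.0%/h lost → k = −ln(1 − 0.06) = 0.06188 h⁻¹.
Applying C = C₀e^(−kt): 2.359 × 0.1917 = 0.4521 mg/L.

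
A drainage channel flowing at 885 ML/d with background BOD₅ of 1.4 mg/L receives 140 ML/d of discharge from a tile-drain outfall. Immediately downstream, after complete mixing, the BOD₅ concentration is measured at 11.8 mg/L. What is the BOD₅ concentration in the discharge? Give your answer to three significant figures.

77.5 mg/L

Mass balance: 885.0·1.400 + 140.0·Cₑ = 1025·11.80
→ Cₑ = (1025·11.80 − 885.0·1.400) / 140.0 = 77.54 mg/L.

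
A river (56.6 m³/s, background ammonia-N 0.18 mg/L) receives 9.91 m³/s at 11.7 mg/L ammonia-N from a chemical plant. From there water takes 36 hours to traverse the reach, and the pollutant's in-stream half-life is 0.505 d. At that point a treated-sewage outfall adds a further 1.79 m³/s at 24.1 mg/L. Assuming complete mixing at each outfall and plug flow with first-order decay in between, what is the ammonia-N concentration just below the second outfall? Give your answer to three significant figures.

Mass balance: C = (56.60·0.1800 + 9.910·11.70) / 66.51 = 126.1/66.51 = 1.896 mg/L; combined flow 66.51 m³/s.
Half-life 0.505 d → k = ln 2 / 0.505 = 1.373 d⁻¹.
Applying C = C₀e^(−kt): 1.896 × 0.1276 = 0.2420 mg/L.
Second outfall: C = (66.51·0.2420 + 1.790·24.10)/68.30 = 0.8673 mg/L.

0.867 mg/L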